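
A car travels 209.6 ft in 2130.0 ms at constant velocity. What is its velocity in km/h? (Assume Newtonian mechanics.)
v = d/t (with unit conversion) = 108.0 km/h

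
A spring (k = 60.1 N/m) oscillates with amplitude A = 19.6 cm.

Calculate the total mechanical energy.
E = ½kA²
E = ½kA² = ½×60.1×(0.196)² = 1.154 J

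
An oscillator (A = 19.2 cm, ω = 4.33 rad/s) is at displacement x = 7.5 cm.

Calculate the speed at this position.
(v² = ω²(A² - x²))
v = ω√(A² − x²) = 4.33×√(0.192² − 0.075²) = 0.7653 m/s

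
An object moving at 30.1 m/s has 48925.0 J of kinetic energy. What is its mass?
KE = ½mv² → m = 2KE/v² = 2×48925.0/30.1² = 108.0 kg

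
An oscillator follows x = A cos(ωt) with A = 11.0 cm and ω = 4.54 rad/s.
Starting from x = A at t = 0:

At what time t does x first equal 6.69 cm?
cos(ωt) = x/A = 6.69/11.0 = 0.6082
ωt = arccos(0.6082) = 0.917 rad
t = 0.917/4.54 = 0.202 s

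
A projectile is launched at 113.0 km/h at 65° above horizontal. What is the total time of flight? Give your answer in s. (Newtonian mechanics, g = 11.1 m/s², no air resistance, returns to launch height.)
T = 2v₀sin(θ)/g (with unit conversion) = 5.126 s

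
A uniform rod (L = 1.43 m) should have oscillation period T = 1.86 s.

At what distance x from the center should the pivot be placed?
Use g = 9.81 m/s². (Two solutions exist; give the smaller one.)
T = 2π√((L²/12 + x²)/(gx)). Let c = T²g/(4π²) = 0.8597.
x² − cx + L²/12 = 0 → x = (c − √(c² − L²/3))/2 = 0.31 m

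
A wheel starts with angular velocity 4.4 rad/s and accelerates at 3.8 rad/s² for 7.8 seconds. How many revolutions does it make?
θ = ω₀t + ½αt² = 4.4×7.8 + ½×3.8×7.8² = 149.92 rad
Revolutions = θ/(2π) = 149.92/(2π) = 23.86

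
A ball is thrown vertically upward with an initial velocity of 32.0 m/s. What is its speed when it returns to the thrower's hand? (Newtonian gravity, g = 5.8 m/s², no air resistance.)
By conservation of energy, the ball returns at the same speed = 32.0 m/s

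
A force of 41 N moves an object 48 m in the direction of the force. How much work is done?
W = Fd = 41×48 = 1968.0 J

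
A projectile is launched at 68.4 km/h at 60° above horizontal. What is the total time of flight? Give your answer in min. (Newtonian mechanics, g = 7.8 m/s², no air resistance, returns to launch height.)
T = 2v₀sin(θ)/g (with unit conversion) = 0.07032 min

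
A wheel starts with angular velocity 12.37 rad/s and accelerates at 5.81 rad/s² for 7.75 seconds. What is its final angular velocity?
ω = ω₀ + αt = 12.37 + 5.81 × 7.75 = 57.4 rad/s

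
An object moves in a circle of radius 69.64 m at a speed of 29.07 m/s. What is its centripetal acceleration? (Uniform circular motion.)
a_c = v²/r = 29.07²/69.64 = 845.065/69.64 = 12.13 m/s²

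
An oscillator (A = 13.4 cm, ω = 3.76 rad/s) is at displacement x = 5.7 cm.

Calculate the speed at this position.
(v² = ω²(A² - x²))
v = ω√(A² − x²) = 3.76×√(0.134² − 0.057²) = 0.456 m/s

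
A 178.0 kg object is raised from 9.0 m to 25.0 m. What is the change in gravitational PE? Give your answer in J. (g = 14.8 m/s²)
ΔPE = mg(h₂ − h₁) = 178 kg × 14.8 m/s² × (25 − 9) m = 4.215e+04 J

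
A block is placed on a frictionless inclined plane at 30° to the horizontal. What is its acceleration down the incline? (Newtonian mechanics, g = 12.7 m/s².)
a = g sin(θ) = 12.7 × sin(30°) = 12.7 × 0.5 = 6.35 m/s²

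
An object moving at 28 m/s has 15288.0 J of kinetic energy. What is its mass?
KE = ½mv² → m = 2KE/v² = 2×15288.0/28² = 39.0 kg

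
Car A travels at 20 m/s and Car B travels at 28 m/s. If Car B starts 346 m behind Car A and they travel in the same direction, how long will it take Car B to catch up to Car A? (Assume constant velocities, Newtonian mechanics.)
Relative speed: v_rel = 28 - 20 = 8 m/s
Time to catch: t = d₀/v_rel = 346/8 = 43.25 s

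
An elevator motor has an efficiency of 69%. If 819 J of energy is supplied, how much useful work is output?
W_out = η × W_in = 0.69 × 819 = 565.11 J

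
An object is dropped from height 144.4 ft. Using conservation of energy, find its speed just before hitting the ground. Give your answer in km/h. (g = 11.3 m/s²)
mgh = ½mv² → v = √(2gh) = √(2×11.3×44.01) = 31.54 m/s = 113.5 km/h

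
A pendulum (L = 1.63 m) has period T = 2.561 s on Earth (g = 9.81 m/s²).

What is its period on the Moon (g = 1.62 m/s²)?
T = 2π√(L/g), so T_moon/T_earth = √(g_earth/g_moon)
T_moon = 2π√(1.63/1.62) = 6.303 s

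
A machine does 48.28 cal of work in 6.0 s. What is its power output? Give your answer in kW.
P = W/t = 202 J / 6 s = 33.67 W = 0.03367 kW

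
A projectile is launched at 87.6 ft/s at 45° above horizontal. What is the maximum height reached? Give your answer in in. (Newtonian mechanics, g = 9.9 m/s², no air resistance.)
H = v₀²sin²(θ)/(2g) (with unit conversion) = 708.8 in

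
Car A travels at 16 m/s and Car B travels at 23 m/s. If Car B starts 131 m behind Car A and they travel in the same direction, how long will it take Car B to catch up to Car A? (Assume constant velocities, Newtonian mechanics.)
Relative speed: v_rel = 23 - 16 = 7 m/s
Time to catch: t = d₀/v_rel = 131/7 = 18.71 s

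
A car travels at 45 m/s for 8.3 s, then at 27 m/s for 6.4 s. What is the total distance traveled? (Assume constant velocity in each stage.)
d₁ = v₁t₁ = 45 × 8.3 = 373.5 m
d₂ = v₂t₂ = 27 × 6.4 = 172.8 m
d_total = 373.5 + 172.8 = 546.3 m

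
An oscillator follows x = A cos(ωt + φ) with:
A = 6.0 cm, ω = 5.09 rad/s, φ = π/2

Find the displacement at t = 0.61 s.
x = A cos(ωt + φ) = 6.0×cos(5.09×0.61 + π/2) = -0.2201 cm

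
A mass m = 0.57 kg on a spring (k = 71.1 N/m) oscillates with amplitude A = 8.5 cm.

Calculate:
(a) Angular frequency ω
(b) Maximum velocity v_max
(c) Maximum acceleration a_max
ω = √(k/m) = √(71.1/0.57) = 11.17 rad/s
v_max = ωA = 11.17×0.085 = 0.9493 m/s
a_max = ω²A = 11.17²×0.085 = 10.6 m/s²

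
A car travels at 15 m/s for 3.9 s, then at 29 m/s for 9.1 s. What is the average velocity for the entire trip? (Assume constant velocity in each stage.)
d₁ = v₁t₁ = 15 × 3.9 = 58.5 m
d₂ = v₂t₂ = 29 × 9.1 = 263.9 m
d_total = 322.4 m, t_total = 13 s
v_avg = d_total/t_total = 322.4/13 = 24.8 m/s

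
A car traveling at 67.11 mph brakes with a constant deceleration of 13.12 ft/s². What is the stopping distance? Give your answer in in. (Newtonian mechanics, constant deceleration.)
d = v₀² / (2a) (with unit conversion) = 4431.0 in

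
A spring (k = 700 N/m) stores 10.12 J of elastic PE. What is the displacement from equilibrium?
PE = ½kx² → x = √(2PE/k) = √(2×10.12/700) = 0.17 m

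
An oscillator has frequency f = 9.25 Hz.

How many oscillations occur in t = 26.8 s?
n = f×t = 9.25×26.8 = 247.9 oscillations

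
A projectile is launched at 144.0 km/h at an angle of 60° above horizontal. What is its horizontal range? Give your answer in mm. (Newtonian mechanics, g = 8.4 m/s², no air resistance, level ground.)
R = v₀² sin(2θ) / g (with unit conversion) = 165000.0 mm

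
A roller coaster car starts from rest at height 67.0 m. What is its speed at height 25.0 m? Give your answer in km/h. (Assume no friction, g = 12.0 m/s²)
mgh₁ = ½mv₂² + mgh₂ → v₂ = √(2g(h₁−h₂)) = √(2×12.0×(67−25)) = 31.75 m/s = 114.3 km/h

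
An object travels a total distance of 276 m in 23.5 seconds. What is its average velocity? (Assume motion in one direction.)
v_avg = Δd / Δt = 276 / 23.5 = 11.74 m/s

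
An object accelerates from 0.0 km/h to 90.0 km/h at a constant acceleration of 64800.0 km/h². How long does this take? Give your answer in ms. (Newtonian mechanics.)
t = (v - v₀)/a (with unit conversion) = 5000.0 ms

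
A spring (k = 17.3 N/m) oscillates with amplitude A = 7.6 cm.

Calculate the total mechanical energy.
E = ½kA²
E = ½kA² = ½×17.3×(0.076)² = 0.04996 J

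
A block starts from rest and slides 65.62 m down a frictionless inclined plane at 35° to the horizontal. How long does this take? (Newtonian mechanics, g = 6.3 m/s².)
a = g sin(θ) = 6.3 × sin(35°) = 3.61 m/s²
t = √(2d/a) = √(2 × 65.62 / 3.61) = 6.03 s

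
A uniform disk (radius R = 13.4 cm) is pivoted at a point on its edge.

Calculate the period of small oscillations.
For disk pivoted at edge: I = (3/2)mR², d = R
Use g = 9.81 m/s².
I/m = (3/2)R² = 0.02693 m²; d = R = 0.134 m
T = 2π√((3/2)R²/(gR)) = 2π√(3R/(2g)) = 0.8994 s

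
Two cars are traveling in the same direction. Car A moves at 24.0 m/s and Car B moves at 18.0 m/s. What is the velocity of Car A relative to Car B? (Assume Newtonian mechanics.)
v_rel = v_A - v_B = 24.0 - 18.0 = 6.0 m/s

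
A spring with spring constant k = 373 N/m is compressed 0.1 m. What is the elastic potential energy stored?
PE = ½kx² = ½×373×0.1² = 1.865 J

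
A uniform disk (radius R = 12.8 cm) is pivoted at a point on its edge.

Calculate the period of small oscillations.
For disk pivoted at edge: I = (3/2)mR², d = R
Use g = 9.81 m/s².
I/m = (3/2)R² = 0.02458 m²; d = R = 0.128 m
T = 2π√((3/2)R²/(gR)) = 2π√(3R/(2g)) = 0.879 s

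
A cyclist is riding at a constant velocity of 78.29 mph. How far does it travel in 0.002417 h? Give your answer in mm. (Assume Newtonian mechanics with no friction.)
d = vt (with unit conversion) = 304500.0 mm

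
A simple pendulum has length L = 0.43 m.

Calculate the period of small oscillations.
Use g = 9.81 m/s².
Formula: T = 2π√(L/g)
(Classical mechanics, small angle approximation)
T = 2π√(L/g) = 2π√(0.43/9.81) = 1.315 s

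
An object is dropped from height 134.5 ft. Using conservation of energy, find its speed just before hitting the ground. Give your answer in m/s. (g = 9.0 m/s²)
mgh = ½mv² → v = √(2gh) = √(2×9.0×41) = 27.16 m/s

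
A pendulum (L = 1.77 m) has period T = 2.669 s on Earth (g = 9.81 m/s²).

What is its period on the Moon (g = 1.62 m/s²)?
T = 2π√(L/g), so T_moon/T_earth = √(g_earth/g_moon)
T_moon = 2π√(1.77/1.62) = 6.568 s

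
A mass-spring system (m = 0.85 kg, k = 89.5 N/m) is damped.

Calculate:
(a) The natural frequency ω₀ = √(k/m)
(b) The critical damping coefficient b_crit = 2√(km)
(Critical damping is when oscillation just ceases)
ω₀ = √(k/m) = √(89.5/0.85) = 10.26 rad/s
b_crit = 2√(km) = 2√(89.5×0.85) = 17.44 kg/s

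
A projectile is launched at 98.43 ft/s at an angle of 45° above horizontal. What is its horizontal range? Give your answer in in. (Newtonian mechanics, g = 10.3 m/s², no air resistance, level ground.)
R = v₀² sin(2θ) / g (with unit conversion) = 3440.0 in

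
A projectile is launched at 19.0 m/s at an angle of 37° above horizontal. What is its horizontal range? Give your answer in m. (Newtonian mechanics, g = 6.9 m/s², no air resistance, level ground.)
R = v₀² sin(2θ) / g = 50.29 m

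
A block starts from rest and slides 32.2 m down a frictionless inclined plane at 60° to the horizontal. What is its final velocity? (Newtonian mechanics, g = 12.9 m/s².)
a = g sin(θ) = 12.9 × sin(60°) = 11.17 m/s²
v = √(2ad) = √(2 × 11.17 × 32.2) = 26.82 m/s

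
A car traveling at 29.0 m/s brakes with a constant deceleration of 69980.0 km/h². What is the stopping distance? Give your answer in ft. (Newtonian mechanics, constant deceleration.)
d = v₀² / (2a) (with unit conversion) = 255.5 ft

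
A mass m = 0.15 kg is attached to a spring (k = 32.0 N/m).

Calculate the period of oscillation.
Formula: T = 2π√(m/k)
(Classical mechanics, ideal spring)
T = 2π√(m/k) = 2π√(0.15/32.0) = 0.4302 s; f = 1/T = 2.325 Hz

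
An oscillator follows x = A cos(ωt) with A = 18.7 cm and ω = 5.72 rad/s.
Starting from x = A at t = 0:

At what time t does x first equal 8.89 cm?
cos(ωt) = x/A = 8.89/18.7 = 0.4754
ωt = arccos(0.4754) = 1.075 rad
t = 1.075/5.72 = 0.188 s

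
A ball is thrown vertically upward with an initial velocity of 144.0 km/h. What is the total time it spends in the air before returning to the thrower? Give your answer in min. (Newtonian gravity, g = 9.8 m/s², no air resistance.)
t_total = 2v₀/g (with unit conversion) = 0.1361 min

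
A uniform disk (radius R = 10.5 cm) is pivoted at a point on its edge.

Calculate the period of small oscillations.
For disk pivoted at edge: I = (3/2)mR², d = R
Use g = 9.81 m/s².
I/m = (3/2)R² = 0.01654 m²; d = R = 0.105 m
T = 2π√((3/2)R²/(gR)) = 2π√(3R/(2g)) = 0.7961 s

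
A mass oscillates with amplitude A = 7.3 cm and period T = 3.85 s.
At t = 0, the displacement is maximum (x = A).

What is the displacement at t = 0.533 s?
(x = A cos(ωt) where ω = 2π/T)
ω = 2π/T = 2π/3.85 = 1.632 rad/s
x = A cos(ωt) = 7.3×cos(1.632×0.533) = 4.708 cm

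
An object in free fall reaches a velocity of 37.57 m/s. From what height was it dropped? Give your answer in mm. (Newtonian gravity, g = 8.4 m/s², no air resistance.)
h = v²/(2g) (with unit conversion) = 84020.0 mm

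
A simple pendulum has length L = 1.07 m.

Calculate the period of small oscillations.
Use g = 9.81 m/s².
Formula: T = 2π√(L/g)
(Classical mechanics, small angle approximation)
T = 2π√(L/g) = 2π√(1.07/9.81) = 2.075 s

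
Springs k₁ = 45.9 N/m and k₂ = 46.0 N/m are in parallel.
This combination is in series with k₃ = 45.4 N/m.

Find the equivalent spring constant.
k₁₂ = k₁ + k₂ = 91.9 N/m (parallel)
1/k_eq = 1/k₁₂ + 1/k₃ → k_eq = 30.39 N/m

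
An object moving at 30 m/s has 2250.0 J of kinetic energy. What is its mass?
KE = ½mv² → m = 2KE/v² = 2×2250.0/30² = 5.0 kg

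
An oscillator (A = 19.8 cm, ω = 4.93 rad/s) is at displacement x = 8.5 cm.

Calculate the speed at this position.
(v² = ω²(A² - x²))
v = ω√(A² − x²) = 4.93×√(0.198² − 0.085²) = 0.8816 m/s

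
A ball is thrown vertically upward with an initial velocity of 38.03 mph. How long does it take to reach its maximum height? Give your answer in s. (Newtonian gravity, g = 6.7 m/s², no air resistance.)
t_up = v₀/g (with unit conversion) = 2.537 s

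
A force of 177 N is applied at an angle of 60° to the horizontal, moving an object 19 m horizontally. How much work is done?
W = Fd cosθ = 177×19×cos(60°) = 1681.5 J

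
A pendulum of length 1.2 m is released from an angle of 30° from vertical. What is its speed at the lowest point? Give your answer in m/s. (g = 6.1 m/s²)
h = L(1 − cosθ) = 1.2×(1 − cos30°) = 0.1608 m
v = √(2gh) = √(2×6.1×0.1608) = 1.4 m/s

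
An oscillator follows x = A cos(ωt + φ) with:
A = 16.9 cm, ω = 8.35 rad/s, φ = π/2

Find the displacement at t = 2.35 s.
x = A cos(ωt + φ) = 16.9×cos(8.35×2.35 + π/2) = -11.8 cm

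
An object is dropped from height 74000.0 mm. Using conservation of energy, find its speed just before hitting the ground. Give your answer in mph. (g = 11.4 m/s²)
mgh = ½mv² → v = √(2gh) = √(2×11.4×74) = 41.08 m/s = 91.88 mph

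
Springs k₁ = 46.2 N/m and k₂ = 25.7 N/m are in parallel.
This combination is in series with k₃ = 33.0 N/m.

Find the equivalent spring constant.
k₁₂ = k₁ + k₂ = 71.9 N/m (parallel)
1/k_eq = 1/k₁₂ + 1/k₃ → k_eq = 22.62 N/m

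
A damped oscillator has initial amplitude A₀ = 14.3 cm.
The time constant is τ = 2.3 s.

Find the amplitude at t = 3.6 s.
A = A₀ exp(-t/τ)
A = A₀ exp(−t/τ) = 14.3×exp(−3.6/2.3) = 2.989 cm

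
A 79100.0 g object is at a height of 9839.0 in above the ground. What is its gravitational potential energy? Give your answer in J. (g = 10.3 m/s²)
PE = mgh = 79.1 kg × 10.3 m/s² × 249.9 m = 2.036e+05 J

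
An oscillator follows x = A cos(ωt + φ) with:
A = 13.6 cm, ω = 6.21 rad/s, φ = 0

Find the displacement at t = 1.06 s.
x = A cos(ωt + φ) = 13.6×cos(6.21×1.06 + 0) = 12.99 cm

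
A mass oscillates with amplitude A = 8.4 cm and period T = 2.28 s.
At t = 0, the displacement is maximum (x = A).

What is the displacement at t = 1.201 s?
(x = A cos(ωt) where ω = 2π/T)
ω = 2π/T = 2π/2.28 = 2.756 rad/s
x = A cos(ωt) = 8.4×cos(2.756×1.201) = -8.282 cm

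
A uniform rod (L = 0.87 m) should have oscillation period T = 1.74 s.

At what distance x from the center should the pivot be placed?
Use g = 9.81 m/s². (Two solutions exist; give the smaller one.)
T = 2π√((L²/12 + x²)/(gx)). Let c = T²g/(4π²) = 0.7523.
x² − cx + L²/12 = 0 → x = (c − √(c² − L²/3))/2 = 0.09612 m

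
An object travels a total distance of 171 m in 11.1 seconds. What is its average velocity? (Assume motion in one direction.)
v_avg = Δd / Δt = 171 / 11.1 = 15.41 m/s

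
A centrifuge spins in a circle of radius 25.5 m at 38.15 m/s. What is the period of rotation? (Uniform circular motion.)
T = 2πr/v = 2π×25.5/38.15 = 4.2 s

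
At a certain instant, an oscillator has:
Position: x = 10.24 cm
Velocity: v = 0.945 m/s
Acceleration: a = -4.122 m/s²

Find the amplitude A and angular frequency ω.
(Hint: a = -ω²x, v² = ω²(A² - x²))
a = −ω²x → ω = √(|a|/x) = √(4.122/0.1024) = 6.345 rad/s
v² = ω²(A² − x²) → A = √(x² + v²/ω²) = √(0.1024² + 0.945²/6.345²) = 0.1808 m = 18.08 cm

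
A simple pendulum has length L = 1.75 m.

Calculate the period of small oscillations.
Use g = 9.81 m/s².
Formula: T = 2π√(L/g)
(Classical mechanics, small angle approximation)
T = 2π√(L/g) = 2π√(1.75/9.81) = 2.654 s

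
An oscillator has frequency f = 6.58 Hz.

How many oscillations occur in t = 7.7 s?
n = f×t = 6.58×7.7 = 50.67 oscillations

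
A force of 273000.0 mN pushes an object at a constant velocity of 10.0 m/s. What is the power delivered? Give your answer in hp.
P = Fv = 273 N × 10 m/s = 2730 W = 3.661 hp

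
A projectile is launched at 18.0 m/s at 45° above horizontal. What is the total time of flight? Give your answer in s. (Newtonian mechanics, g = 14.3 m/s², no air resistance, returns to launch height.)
T = 2v₀sin(θ)/g = 1.78 s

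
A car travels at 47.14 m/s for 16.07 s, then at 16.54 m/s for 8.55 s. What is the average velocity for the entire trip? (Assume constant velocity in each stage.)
d₁ = v₁t₁ = 47.14 × 16.07 = 757.54 m
d₂ = v₂t₂ = 16.54 × 8.55 = 141.417 m
d_total = 898.96 m, t_total = 24.62 s
v_avg = d_total/t_total = 898.96/24.62 = 36.51 m/s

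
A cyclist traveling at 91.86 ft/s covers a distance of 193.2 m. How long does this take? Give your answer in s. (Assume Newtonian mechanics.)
t = d/v (with unit conversion) = 6.9 s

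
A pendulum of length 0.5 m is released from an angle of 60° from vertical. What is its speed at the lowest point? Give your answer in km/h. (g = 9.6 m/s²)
h = L(1 − cosθ) = 0.5×(1 − cos60°) = 0.25 m
v = √(2gh) = √(2×9.6×0.25) = 2.191 m/s = 7.887 km/h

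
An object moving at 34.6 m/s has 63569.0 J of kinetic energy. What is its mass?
KE = ½mv² → m = 2KE/v² = 2×63569.0/34.6² = 106.2 kg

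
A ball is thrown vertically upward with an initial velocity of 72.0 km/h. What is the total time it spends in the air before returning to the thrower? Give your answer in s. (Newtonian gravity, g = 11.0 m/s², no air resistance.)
t_total = 2v₀/g (with unit conversion) = 3.636 s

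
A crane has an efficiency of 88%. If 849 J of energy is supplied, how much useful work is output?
W_out = η × W_in = 0.88 × 849 = 747.12 J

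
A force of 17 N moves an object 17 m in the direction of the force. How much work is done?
W = Fd = 17×17 = 289.0 J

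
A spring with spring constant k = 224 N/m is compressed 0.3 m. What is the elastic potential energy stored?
PE = ½kx² = ½×224×0.3² = 10.08 J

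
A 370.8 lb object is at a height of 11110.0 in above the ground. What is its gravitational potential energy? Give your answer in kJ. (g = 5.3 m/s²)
PE = mgh = 168.2 kg × 5.3 m/s² × 282.2 m = 2.516e+05 J = 251.6 kJ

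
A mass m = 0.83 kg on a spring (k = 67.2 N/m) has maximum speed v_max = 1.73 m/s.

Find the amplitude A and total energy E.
½mv²_max = ½kA² → A = v_max√(m/k) = 1.73×√(0.83/67.2) = 0.1923 m = 19.23 cm
E = ½mv²_max = ½×0.83×1.73² = 1.242 J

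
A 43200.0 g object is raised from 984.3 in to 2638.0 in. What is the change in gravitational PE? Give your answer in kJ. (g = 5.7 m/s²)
ΔPE = mg(h₂ − h₁) = 43.2 kg × 5.7 m/s² × (67.01 − 25) m = 1.034e+04 J = 10.34 kJ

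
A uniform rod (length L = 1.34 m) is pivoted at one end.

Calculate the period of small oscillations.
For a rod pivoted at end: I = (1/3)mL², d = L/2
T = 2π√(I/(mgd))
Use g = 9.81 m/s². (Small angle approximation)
I/m = (1/3)L² = 0.5985 m²; d = L/2 = 0.67 m
T = 2π√(I/(mgd)) = 2π√(0.5985/(9.81×0.67)) = 1.896 s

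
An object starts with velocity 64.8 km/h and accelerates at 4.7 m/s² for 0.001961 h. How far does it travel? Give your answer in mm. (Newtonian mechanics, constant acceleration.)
d = v₀t + ½at² (with unit conversion) = 244200.0 mm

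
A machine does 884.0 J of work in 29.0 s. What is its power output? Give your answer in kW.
P = W/t = 884 J / 29 s = 30.48 W = 0.03048 kW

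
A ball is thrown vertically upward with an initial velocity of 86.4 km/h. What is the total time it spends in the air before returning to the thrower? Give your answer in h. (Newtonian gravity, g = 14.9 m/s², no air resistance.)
t_total = 2v₀/g (with unit conversion) = 0.0008949 h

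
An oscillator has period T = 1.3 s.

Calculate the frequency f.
f = 1/T = 1/1.3 = 0.7692 Hz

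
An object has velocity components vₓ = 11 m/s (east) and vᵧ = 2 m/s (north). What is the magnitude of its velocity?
|v| = √(vₓ² + vᵧ²) = √(11² + 2²) = √(125) = 11.18 m/s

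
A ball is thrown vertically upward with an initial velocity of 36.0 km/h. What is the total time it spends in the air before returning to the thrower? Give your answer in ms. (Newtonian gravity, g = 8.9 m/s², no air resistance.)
t_total = 2v₀/g (with unit conversion) = 2247.0 ms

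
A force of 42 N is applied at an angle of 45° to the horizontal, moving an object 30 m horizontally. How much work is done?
W = Fd cosθ = 42×30×cos(45°) = 890.95 J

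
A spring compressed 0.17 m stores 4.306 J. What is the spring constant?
PE = ½kx² → k = 2PE/x² = 2×4.306/0.17² = 298.0 N/m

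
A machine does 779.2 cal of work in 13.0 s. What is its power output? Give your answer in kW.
P = W/t = 3260 J / 13 s = 250.8 W = 0.2508 kW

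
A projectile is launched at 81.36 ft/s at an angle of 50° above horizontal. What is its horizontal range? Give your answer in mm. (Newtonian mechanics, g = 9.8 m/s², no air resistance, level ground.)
R = v₀² sin(2θ) / g (with unit conversion) = 61800.0 mm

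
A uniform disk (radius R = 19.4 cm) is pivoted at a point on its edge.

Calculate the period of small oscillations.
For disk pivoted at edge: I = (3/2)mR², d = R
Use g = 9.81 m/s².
I/m = (3/2)R² = 0.05645 m²; d = R = 0.194 m
T = 2π√((3/2)R²/(gR)) = 2π√(3R/(2g)) = 1.082 s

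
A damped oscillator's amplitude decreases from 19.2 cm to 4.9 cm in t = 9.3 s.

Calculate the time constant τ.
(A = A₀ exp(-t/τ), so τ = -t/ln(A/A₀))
A/A₀ = 4.9/19.2 = 0.2552; ln(A/A₀) = -1.366
τ = −t/ln(A/A₀) = −9.3/-1.366 = 6.81 s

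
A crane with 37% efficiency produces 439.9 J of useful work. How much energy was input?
W_in = W_out/η = 439.9/0.37 = 1188.9 J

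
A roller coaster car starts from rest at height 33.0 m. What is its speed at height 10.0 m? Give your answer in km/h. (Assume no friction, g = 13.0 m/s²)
mgh₁ = ½mv₂² + mgh₂ → v₂ = √(2g(h₁−h₂)) = √(2×13.0×(33−10)) = 24.45 m/s = 88.03 km/h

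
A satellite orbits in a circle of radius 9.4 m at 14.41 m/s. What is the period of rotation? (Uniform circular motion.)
T = 2πr/v = 2π×9.4/14.41 = 4.1 s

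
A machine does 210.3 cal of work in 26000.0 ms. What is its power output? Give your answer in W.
P = W/t = 879.9 J / 26 s = 33.84 W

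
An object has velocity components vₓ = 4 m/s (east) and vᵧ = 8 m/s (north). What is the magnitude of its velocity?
|v| = √(vₓ² + vᵧ²) = √(4² + 8²) = √(80) = 8.94 m/s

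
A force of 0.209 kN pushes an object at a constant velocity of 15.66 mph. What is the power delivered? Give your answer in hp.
P = Fv = 209 N × 7.001 m/s = 1463 W = 1.962 hp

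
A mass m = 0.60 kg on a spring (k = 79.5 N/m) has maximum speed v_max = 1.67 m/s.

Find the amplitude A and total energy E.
½mv²_max = ½kA² → A = v_max√(m/k) = 1.67×√(0.6/79.5) = 0.1451 m = 14.51 cm
E = ½mv²_max = ½×0.6×1.67² = 0.8367 J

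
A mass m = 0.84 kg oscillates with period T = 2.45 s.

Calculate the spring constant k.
T = 2π√(m/k) → k = m(2π/T)² = 0.84×(2π/2.45)² = 5.525 N/m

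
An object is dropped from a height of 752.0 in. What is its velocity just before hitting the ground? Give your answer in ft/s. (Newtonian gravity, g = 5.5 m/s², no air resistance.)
v = √(2gh) (with unit conversion) = 47.56 ft/s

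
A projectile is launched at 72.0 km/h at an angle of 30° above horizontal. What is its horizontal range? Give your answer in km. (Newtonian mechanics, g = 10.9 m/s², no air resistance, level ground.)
R = v₀² sin(2θ) / g (with unit conversion) = 0.03178 km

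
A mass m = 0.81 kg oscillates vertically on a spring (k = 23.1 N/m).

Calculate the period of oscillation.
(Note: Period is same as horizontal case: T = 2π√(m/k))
T = 2π√(m/k) = 2π√(0.81/23.1) = 1.177 s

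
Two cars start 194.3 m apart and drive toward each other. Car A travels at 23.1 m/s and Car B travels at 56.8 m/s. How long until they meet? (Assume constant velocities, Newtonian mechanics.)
Combined speed: v_combined = 23.1 + 56.8 = 79.9 m/s
Time to meet: t = d/79.9 = 194.3/79.9 = 2.43 s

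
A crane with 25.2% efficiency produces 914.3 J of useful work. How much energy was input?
W_in = W_out/η = 914.3/0.252 = 3628.2 J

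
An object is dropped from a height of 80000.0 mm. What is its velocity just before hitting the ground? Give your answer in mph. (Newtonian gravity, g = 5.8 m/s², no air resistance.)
v = √(2gh) (with unit conversion) = 68.14 mph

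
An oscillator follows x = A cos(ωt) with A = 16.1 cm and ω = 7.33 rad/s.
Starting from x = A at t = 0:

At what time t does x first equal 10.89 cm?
cos(ωt) = x/A = 10.89/16.1 = 0.6764
ωt = arccos(0.6764) = 0.8279 rad
t = 0.8279/7.33 = 0.113 s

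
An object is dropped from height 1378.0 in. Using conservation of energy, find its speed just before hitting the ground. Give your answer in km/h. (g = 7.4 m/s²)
mgh = ½mv² → v = √(2gh) = √(2×7.4×35) = 22.76 m/s = 81.94 km/h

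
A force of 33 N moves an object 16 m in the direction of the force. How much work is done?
W = Fd = 33×16 = 528.0 J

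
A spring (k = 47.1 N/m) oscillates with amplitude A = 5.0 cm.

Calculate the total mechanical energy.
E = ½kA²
E = ½kA² = ½×47.1×(0.05)² = 0.05888 J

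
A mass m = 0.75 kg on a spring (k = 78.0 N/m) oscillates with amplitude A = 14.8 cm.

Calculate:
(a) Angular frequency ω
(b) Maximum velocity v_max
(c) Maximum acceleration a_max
ω = √(k/m) = √(78.0/0.75) = 10.2 rad/s
v_max = ωA = 10.2×0.148 = 1.509 m/s
a_max = ω²A = 10.2²×0.148 = 15.39 m/s²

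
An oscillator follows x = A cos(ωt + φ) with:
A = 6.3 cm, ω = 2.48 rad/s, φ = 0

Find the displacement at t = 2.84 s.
x = A cos(ωt + φ) = 6.3×cos(2.48×2.84 + 0) = 4.566 cm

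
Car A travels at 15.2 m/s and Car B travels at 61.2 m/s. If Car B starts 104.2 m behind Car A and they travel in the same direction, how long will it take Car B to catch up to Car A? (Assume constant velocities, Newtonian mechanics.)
Relative speed: v_rel = 61.2 - 15.2 = 46 m/s
Time to catch: t = d₀/v_rel = 104.2/46 = 2.27 s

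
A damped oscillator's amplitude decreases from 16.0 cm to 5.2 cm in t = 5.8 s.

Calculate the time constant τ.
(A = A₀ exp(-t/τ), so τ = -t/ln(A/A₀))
A/A₀ = 5.2/16.0 = 0.325; ln(A/A₀) = -1.124
τ = −t/ln(A/A₀) = −5.8/-1.124 = 5.16 s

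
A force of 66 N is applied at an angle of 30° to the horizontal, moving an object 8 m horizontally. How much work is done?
W = Fd cosθ = 66×8×cos(30°) = 457.26 J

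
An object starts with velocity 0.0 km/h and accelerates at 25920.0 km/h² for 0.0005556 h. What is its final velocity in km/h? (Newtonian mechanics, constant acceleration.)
v = v₀ + at (with unit conversion) = 14.4 km/h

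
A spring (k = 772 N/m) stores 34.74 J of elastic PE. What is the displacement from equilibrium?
PE = ½kx² → x = √(2PE/k) = √(2×34.74/772) = 0.3 m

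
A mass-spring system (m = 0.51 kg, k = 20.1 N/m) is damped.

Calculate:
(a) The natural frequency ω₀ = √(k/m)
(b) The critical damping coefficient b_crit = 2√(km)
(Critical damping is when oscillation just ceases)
ω₀ = √(k/m) = √(20.1/0.51) = 6.278 rad/s
b_crit = 2√(km) = 2√(20.1×0.51) = 6.403 kg/s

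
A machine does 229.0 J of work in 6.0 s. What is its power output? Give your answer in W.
P = W/t = 229 J / 6 s = 38.17 W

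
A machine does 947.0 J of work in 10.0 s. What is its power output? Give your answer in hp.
P = W/t = 947 J / 10 s = 94.7 W = 0.127 hp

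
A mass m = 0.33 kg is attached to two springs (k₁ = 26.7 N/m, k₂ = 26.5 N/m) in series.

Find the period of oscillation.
k_eq = k₁k₂/(k₁+k₂) = 13.3 N/m
T = 2π√(m/k_eq) = 2π√(0.33/13.3) = 0.9897 s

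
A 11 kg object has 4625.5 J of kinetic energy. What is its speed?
KE = ½mv² → v = √(2KE/m) = √(2×4625.5/11) = 29.0 m/s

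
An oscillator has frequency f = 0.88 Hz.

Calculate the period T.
T = 1/f = 1/0.88 = 1.136 s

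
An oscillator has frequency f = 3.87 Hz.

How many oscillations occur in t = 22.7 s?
n = f×t = 3.87×22.7 = 87.85 oscillations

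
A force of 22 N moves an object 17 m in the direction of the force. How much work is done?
W = Fd = 22×17 = 374.0 J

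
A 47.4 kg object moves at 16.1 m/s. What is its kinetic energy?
KE = ½mv² = ½×47.4×16.1² = 6143.277 J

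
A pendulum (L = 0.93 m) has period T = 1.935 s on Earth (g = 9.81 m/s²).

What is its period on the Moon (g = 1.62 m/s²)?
T = 2π√(L/g), so T_moon/T_earth = √(g_earth/g_moon)
T_moon = 2π√(0.93/1.62) = 4.761 s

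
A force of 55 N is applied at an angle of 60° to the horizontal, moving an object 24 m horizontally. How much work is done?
W = Fd cosθ = 55×24×cos(60°) = 660.0 J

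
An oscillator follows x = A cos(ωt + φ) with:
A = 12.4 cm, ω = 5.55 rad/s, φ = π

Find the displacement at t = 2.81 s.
x = A cos(ωt + φ) = 12.4×cos(5.55×2.81 + π) = 12.32 cm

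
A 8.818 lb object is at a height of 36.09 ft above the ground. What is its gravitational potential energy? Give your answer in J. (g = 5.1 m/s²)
PE = mgh = 4 kg × 5.1 m/s² × 11 m = 224.4 J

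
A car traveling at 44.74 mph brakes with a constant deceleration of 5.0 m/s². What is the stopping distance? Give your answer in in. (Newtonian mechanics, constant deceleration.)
d = v₀² / (2a) (with unit conversion) = 1575.0 in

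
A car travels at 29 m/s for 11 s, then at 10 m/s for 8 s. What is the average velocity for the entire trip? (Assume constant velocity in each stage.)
d₁ = v₁t₁ = 29 × 11 = 319 m
d₂ = v₂t₂ = 10 × 8 = 80 m
d_total = 399 m, t_total = 19 s
v_avg = d_total/t_total = 399/19 = 21.0 m/s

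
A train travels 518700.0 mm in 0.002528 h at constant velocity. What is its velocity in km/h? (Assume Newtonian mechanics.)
v = d/t (with unit conversion) = 205.2 km/h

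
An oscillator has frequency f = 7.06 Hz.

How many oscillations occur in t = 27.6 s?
n = f×t = 7.06×27.6 = 194.9 oscillations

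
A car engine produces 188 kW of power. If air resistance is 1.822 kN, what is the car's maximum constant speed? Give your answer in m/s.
P = Fv → v = P/F = 188000 W / 1822 N = 103.2 m/s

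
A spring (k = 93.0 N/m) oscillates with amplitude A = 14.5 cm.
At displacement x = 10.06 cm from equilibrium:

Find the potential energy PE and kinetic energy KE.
E_total = ½kA² = ½×93.0×(0.145)² = 0.9777 J
PE = ½kx² = ½×93.0×(0.1006)² = 0.4706 J
KE = E_total − PE = 0.5071 J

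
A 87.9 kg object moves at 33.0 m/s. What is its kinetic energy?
KE = ½mv² = ½×87.9×33.0² = 47861.55 J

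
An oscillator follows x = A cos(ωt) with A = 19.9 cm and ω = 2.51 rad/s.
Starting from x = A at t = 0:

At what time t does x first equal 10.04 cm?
cos(ωt) = x/A = 10.04/19.9 = 0.5045
ωt = arccos(0.5045) = 1.042 rad
t = 1.042/2.51 = 0.4151 s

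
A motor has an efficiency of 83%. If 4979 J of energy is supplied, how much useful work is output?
W_out = η × W_in = 0.83 × 4979 = 4132.6 J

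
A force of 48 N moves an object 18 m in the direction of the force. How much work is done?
W = Fd = 48×18 = 864.0 J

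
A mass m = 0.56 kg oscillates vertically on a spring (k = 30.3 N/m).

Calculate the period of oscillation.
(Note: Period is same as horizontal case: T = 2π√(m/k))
T = 2π√(m/k) = 2π√(0.56/30.3) = 0.8542 s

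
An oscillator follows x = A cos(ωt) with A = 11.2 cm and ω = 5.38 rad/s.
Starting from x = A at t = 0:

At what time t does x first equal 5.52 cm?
cos(ωt) = x/A = 5.52/11.2 = 0.4929
ωt = arccos(0.4929) = 1.055 rad
t = 1.055/5.38 = 0.1962 s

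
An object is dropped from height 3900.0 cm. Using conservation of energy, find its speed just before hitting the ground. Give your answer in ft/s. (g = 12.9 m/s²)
mgh = ½mv² → v = √(2gh) = √(2×12.9×39) = 31.72 m/s = 104.1 ft/s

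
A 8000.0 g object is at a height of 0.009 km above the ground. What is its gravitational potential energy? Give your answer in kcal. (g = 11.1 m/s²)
PE = mgh = 8 kg × 11.1 m/s² × 9 m = 799.2 J = 0.191 kcal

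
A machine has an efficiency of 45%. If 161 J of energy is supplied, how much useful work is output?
W_out = η × W_in = 0.45 × 161 = 72.45 J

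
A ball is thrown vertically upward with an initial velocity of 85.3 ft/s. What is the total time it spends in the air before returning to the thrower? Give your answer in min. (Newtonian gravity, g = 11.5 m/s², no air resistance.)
t_total = 2v₀/g (with unit conversion) = 0.07536 min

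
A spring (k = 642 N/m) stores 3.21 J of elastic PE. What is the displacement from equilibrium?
PE = ½kx² → x = √(2PE/k) = √(2×3.21/642) = 0.1 m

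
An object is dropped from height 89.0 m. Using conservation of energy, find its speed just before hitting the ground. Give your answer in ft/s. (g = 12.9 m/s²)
mgh = ½mv² → v = √(2gh) = √(2×12.9×89) = 47.92 m/s = 157.2 ft/s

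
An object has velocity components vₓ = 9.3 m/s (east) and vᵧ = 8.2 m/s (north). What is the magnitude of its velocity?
|v| = √(vₓ² + vᵧ²) = √(9.3² + 8.2²) = √(153.73) = 12.4 m/s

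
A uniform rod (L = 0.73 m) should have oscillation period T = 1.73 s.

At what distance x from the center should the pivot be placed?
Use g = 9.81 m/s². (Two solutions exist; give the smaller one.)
T = 2π√((L²/12 + x²)/(gx)). Let c = T²g/(4π²) = 0.7437.
x² − cx + L²/12 = 0 → x = (c − √(c² − L²/3))/2 = 0.06548 m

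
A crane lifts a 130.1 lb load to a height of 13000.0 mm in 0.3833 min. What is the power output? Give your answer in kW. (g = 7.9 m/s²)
W = mgh = 59.01×7.9×13 = 6061 J
P = W/t = 6061/23 = 263.5 W = 0.2635 kW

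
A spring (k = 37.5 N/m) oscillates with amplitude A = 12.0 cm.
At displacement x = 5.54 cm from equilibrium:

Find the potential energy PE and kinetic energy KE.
E_total = ½kA² = ½×37.5×(0.12)² = 0.27 J
PE = ½kx² = ½×37.5×(0.0554)² = 0.05755 J
KE = E_total − PE = 0.2125 J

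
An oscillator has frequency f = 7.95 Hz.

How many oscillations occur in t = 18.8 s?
n = f×t = 7.95×18.8 = 149.5 oscillations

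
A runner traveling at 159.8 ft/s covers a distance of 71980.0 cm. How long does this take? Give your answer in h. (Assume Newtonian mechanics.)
t = d/v (with unit conversion) = 0.004105 h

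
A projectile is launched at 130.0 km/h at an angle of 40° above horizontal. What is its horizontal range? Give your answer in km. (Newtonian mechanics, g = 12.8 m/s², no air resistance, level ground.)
R = v₀² sin(2θ) / g (with unit conversion) = 0.1003 km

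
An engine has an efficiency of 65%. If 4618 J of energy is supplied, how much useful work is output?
W_out = η × W_in = 0.65 × 4618 = 3001.7 J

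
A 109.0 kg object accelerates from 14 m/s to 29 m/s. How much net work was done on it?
W_net = ΔKE = ½m(v₂² − v₁²) = ½×109.0×(29² − 14²) = 35152.5 J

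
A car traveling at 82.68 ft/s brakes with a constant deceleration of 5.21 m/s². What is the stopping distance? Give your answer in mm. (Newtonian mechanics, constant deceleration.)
d = v₀² / (2a) (with unit conversion) = 60950.0 mm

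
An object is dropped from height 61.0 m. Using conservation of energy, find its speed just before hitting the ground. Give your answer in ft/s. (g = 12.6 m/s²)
mgh = ½mv² → v = √(2gh) = √(2×12.6×61) = 39.21 m/s = 128.6 ft/s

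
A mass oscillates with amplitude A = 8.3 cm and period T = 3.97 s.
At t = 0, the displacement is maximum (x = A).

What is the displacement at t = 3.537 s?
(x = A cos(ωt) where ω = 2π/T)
ω = 2π/T = 2π/3.97 = 1.583 rad/s
x = A cos(ωt) = 8.3×cos(1.583×3.537) = 6.426 cm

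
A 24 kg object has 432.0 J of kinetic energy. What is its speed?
KE = ½mv² → v = √(2KE/m) = √(2×432.0/24) = 6.0 m/s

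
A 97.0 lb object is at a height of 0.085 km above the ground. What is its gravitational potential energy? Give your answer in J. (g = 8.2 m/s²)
PE = mgh = 44 kg × 8.2 m/s² × 85 m = 3.067e+04 J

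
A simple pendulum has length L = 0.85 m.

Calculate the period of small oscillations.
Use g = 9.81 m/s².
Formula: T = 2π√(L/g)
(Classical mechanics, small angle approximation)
T = 2π√(L/g) = 2π√(0.85/9.81) = 1.85 s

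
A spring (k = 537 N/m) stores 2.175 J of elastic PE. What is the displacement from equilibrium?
PE = ½kx² → x = √(2PE/k) = √(2×2.175/537) = 0.09 m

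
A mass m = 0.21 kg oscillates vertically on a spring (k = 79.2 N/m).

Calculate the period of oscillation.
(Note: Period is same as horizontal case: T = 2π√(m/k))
T = 2π√(m/k) = 2π√(0.21/79.2) = 0.3235 s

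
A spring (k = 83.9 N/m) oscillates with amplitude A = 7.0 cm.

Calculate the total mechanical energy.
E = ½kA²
E = ½kA² = ½×83.9×(0.07)² = 0.2056 J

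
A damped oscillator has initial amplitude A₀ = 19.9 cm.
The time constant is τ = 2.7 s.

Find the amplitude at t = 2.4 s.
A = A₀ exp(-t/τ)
A = A₀ exp(−t/τ) = 19.9×exp(−2.4/2.7) = 8.181 cm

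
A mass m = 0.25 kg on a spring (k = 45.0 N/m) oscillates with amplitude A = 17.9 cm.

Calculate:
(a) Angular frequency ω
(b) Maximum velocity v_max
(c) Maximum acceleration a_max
ω = √(k/m) = √(45.0/0.25) = 13.42 rad/s
v_max = ωA = 13.42×0.179 = 2.402 m/s
a_max = ω²A = 13.42²×0.179 = 32.22 m/s²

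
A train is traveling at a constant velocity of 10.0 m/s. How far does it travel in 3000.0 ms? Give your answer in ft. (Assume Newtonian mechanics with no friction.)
d = vt (with unit conversion) = 98.43 ft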